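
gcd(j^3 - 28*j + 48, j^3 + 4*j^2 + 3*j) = 1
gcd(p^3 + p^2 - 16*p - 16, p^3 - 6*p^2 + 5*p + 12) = p^2 - 3*p - 4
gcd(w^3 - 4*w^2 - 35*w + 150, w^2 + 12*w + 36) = w + 6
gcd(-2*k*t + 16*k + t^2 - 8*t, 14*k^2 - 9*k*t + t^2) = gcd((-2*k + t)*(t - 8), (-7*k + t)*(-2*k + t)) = -2*k + t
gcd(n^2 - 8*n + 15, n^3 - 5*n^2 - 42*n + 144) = n - 3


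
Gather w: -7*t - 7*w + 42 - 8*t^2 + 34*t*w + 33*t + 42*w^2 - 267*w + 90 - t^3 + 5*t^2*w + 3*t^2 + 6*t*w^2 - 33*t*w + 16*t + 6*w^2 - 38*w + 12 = -t^3 - 5*t^2 + 42*t + w^2*(6*t + 48) + w*(5*t^2 + t - 312) + 144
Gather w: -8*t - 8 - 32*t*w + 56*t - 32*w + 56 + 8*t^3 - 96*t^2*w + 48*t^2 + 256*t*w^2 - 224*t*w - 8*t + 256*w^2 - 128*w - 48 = 8*t^3 + 48*t^2 + 40*t + w^2*(256*t + 256) + w*(-96*t^2 - 256*t - 160)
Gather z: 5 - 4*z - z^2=-z^2 - 4*z + 5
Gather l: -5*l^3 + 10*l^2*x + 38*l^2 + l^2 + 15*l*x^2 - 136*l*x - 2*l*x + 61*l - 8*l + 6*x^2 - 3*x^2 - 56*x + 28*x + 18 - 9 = -5*l^3 + l^2*(10*x + 39) + l*(15*x^2 - 138*x + 53) + 3*x^2 - 28*x + 9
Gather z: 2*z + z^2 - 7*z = z^2 - 5*z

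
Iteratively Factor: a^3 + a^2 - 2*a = (a)*(a^2 + a - 2) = a*(a + 2)*(a - 1)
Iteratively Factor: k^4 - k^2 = (k + 1)*(k^3 - k^2) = k*(k + 1)*(k^2 - k) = k*(k - 1)*(k + 1)*(k)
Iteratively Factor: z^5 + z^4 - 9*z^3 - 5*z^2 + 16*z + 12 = (z + 1)*(z^4 - 9*z^2 + 4*z + 12) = (z - 2)*(z + 1)*(z^3 + 2*z^2 - 5*z - 6) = (z - 2)^2*(z + 1)*(z^2 + 4*z + 3) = (z - 2)^2*(z + 1)^2*(z + 3)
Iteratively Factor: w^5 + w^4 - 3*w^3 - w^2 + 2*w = (w)*(w^4 + w^3 - 3*w^2 - w + 2) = w*(w + 1)*(w^3 - 3*w + 2) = w*(w - 1)*(w + 1)*(w^2 + w - 2) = w*(w - 1)^2*(w + 1)*(w + 2)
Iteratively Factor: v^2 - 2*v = (v)*(v - 2)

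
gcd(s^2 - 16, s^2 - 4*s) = s - 4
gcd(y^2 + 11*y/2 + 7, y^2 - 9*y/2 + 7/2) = 1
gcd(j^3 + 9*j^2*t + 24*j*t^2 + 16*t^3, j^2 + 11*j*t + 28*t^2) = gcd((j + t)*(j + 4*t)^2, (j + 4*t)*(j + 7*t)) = j + 4*t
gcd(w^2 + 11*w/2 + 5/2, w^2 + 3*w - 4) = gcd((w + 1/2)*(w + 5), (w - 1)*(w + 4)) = 1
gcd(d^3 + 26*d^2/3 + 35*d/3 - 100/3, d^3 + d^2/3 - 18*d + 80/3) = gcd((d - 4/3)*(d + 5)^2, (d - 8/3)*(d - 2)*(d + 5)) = d + 5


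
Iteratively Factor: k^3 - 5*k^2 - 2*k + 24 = (k - 4)*(k^2 - k - 6) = (k - 4)*(k - 3)*(k + 2)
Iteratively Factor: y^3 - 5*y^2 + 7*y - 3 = (y - 3)*(y^2 - 2*y + 1) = (y - 3)*(y - 1)*(y - 1)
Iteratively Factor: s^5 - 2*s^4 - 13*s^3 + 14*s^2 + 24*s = (s + 1)*(s^4 - 3*s^3 - 10*s^2 + 24*s) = (s - 4)*(s + 1)*(s^3 + s^2 - 6*s) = (s - 4)*(s - 2)*(s + 1)*(s^2 + 3*s) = s*(s - 4)*(s - 2)*(s + 1)*(s + 3)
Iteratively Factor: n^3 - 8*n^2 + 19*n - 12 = (n - 1)*(n^2 - 7*n + 12) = (n - 3)*(n - 1)*(n - 4)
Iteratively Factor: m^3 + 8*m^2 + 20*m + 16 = (m + 2)*(m^2 + 6*m + 8) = (m + 2)*(m + 4)*(m + 2)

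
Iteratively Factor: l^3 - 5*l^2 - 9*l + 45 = (l - 5)*(l^2 - 9) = (l - 5)*(l + 3)*(l - 3)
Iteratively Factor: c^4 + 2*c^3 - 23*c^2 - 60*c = (c)*(c^3 + 2*c^2 - 23*c - 60) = c*(c + 3)*(c^2 - c - 20) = c*(c + 3)*(c + 4)*(c - 5)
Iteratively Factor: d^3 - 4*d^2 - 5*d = (d)*(d^2 - 4*d - 5) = d*(d - 5)*(d + 1)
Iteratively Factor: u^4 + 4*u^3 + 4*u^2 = (u)*(u^3 + 4*u^2 + 4*u) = u*(u + 2)*(u^2 + 2*u) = u^2*(u + 2)*(u + 2)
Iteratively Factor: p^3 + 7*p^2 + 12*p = (p)*(p^2 + 7*p + 12) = p*(p + 4)*(p + 3)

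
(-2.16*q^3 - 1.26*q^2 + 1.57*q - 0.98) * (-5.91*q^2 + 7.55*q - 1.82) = 12.7656*q^5 - 8.8614*q^4 - 14.8605*q^3 + 19.9385*q^2 - 10.2564*q + 1.7836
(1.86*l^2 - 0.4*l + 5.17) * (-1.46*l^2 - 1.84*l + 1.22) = -2.7156*l^4 - 2.8384*l^3 - 4.543*l^2 - 10.0008*l + 6.3074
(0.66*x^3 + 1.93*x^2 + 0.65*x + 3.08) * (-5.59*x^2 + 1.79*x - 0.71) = -3.6894*x^5 - 9.6073*x^4 - 0.6474*x^3 - 17.424*x^2 + 5.0517*x - 2.1868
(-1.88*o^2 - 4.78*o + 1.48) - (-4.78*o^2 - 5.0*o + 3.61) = 2.9*o^2 + 0.22*o - 2.13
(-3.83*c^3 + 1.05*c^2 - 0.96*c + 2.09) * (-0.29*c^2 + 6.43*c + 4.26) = 1.1107*c^5 - 24.9314*c^4 - 9.2859*c^3 - 2.3059*c^2 + 9.3491*c + 8.9034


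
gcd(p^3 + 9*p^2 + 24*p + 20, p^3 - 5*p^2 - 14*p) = p + 2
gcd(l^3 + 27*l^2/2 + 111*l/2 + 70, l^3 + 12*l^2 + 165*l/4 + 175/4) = l^2 + 19*l/2 + 35/2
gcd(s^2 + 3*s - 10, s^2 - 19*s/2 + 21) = 1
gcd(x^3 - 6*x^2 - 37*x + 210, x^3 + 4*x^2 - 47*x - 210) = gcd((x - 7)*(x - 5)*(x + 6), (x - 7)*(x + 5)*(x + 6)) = x^2 - x - 42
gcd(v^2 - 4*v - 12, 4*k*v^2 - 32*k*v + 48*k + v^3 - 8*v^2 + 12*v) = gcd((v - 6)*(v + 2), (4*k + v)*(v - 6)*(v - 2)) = v - 6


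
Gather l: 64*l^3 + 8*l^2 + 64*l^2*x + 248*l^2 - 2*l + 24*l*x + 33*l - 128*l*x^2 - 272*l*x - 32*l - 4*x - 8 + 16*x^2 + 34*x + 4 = 64*l^3 + l^2*(64*x + 256) + l*(-128*x^2 - 248*x - 1) + 16*x^2 + 30*x - 4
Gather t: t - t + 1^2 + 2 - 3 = 0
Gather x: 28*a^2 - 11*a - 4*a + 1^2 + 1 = 28*a^2 - 15*a + 2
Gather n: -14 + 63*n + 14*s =63*n + 14*s - 14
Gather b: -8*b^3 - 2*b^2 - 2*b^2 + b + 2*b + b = -8*b^3 - 4*b^2 + 4*b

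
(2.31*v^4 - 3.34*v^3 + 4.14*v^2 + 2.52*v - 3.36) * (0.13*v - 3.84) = 0.3003*v^5 - 9.3046*v^4 + 13.3638*v^3 - 15.57*v^2 - 10.1136*v + 12.9024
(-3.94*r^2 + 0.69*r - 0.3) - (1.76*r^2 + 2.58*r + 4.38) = -5.7*r^2 - 1.89*r - 4.68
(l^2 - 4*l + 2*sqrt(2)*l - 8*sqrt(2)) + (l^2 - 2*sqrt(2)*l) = 2*l^2 - 4*l - 8*sqrt(2)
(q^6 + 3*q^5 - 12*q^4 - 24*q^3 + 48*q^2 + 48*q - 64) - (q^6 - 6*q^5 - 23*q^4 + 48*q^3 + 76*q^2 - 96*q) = 9*q^5 + 11*q^4 - 72*q^3 - 28*q^2 + 144*q - 64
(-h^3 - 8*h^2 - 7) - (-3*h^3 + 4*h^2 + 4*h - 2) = 2*h^3 - 12*h^2 - 4*h - 5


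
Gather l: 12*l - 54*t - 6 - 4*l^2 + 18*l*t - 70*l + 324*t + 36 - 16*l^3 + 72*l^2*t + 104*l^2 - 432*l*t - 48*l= -16*l^3 + l^2*(72*t + 100) + l*(-414*t - 106) + 270*t + 30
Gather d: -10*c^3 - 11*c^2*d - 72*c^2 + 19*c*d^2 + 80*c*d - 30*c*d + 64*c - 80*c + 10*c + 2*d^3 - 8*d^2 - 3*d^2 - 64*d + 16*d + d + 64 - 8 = -10*c^3 - 72*c^2 - 6*c + 2*d^3 + d^2*(19*c - 11) + d*(-11*c^2 + 50*c - 47) + 56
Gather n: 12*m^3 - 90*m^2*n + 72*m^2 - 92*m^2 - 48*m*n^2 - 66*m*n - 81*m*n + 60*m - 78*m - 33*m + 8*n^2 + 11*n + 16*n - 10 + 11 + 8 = 12*m^3 - 20*m^2 - 51*m + n^2*(8 - 48*m) + n*(-90*m^2 - 147*m + 27) + 9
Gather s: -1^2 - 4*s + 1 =-4*s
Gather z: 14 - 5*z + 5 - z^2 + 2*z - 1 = -z^2 - 3*z + 18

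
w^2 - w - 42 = (w - 7)*(w + 6)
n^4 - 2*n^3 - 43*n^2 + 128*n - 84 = (n - 6)*(n - 2)*(n - 1)*(n + 7)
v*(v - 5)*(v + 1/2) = v^3 - 9*v^2/2 - 5*v/2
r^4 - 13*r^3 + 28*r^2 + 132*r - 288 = (r - 8)*(r - 6)*(r - 2)*(r + 3)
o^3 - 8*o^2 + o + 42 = (o - 7)*(o - 3)*(o + 2)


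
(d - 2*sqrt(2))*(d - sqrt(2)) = d^2 - 3*sqrt(2)*d + 4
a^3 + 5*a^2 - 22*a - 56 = (a - 4)*(a + 2)*(a + 7)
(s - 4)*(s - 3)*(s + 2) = s^3 - 5*s^2 - 2*s + 24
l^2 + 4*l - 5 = (l - 1)*(l + 5)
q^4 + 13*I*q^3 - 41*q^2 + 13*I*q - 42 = (q - I)*(q + I)*(q + 6*I)*(q + 7*I)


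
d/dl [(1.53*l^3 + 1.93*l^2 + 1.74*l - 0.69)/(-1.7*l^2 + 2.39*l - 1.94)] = (-2.601*l^4 + 7.3134*l^3 - 1.3339*l^2 - 9.8344*l - 1.7265)/(2.89*l^4 - 8.126*l^3 + 12.3081*l^2 - 9.2732*l + 3.7636)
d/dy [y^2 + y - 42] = 2*y + 1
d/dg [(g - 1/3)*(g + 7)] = 2*g + 20/3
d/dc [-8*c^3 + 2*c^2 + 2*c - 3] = -24*c^2 + 4*c + 2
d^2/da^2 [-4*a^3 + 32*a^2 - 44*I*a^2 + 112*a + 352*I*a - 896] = -24*a + 64 - 88*I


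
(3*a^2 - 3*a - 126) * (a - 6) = 3*a^3 - 21*a^2 - 108*a + 756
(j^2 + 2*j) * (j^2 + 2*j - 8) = j^4 + 4*j^3 - 4*j^2 - 16*j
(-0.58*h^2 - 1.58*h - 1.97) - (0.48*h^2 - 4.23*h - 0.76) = -1.06*h^2 + 2.65*h - 1.21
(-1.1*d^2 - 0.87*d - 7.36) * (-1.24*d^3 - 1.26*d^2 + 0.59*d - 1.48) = 1.364*d^5 + 2.4648*d^4 + 9.5736*d^3 + 10.3883*d^2 - 3.0548*d + 10.8928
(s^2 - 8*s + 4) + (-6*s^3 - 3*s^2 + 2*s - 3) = -6*s^3 - 2*s^2 - 6*s + 1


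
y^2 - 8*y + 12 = (y - 6)*(y - 2)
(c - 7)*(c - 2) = c^2 - 9*c + 14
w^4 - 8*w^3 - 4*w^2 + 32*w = w*(w - 8)*(w - 2)*(w + 2)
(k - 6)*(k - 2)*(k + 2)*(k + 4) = k^4 - 2*k^3 - 28*k^2 + 8*k + 96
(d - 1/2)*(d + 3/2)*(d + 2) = d^3 + 3*d^2 + 5*d/4 - 3/2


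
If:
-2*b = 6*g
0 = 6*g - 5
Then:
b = -5/2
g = 5/6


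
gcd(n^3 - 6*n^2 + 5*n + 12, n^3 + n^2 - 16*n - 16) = n^2 - 3*n - 4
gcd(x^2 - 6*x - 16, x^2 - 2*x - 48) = x - 8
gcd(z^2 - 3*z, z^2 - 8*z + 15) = z - 3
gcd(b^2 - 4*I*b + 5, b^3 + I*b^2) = b + I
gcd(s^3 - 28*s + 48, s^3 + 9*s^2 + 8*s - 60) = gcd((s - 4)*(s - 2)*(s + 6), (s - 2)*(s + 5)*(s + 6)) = s^2 + 4*s - 12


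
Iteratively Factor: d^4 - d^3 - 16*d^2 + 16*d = (d + 4)*(d^3 - 5*d^2 + 4*d) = (d - 4)*(d + 4)*(d^2 - d) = d*(d - 4)*(d + 4)*(d - 1)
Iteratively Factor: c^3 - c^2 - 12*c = (c - 4)*(c^2 + 3*c) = c*(c - 4)*(c + 3)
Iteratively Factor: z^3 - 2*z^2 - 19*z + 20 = (z + 4)*(z^2 - 6*z + 5) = (z - 1)*(z + 4)*(z - 5)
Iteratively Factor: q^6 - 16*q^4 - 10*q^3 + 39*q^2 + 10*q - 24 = (q + 2)*(q^5 - 2*q^4 - 12*q^3 + 14*q^2 + 11*q - 12) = (q - 1)*(q + 2)*(q^4 - q^3 - 13*q^2 + q + 12) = (q - 1)*(q + 1)*(q + 2)*(q^3 - 2*q^2 - 11*q + 12) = (q - 1)^2*(q + 1)*(q + 2)*(q^2 - q - 12) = (q - 4)*(q - 1)^2*(q + 1)*(q + 2)*(q + 3)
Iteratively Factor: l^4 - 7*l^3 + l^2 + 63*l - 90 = (l - 3)*(l^3 - 4*l^2 - 11*l + 30) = (l - 3)*(l - 2)*(l^2 - 2*l - 15) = (l - 3)*(l - 2)*(l + 3)*(l - 5)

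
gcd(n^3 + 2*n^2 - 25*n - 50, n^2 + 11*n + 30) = n + 5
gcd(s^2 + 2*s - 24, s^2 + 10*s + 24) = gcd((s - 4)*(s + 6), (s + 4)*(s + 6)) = s + 6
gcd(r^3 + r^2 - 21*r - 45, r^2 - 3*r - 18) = r + 3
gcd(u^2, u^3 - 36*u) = u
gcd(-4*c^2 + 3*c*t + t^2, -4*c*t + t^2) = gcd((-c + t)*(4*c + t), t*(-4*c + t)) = 1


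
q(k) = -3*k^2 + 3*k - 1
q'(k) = 3 - 6*k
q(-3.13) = -39.78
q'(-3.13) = 21.78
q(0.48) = -0.25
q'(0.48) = 0.12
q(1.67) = -4.36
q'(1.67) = -7.02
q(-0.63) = -4.08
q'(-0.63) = 6.78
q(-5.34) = -102.57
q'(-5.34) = 35.04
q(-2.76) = -32.13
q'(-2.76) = 19.56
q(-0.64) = -4.15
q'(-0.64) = 6.84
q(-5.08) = -93.66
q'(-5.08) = 33.48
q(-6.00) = -127.00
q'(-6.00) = 39.00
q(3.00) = -19.00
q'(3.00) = -15.00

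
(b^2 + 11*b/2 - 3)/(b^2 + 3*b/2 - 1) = (b + 6)/(b + 2)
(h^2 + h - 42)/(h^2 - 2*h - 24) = (h + 7)/(h + 4)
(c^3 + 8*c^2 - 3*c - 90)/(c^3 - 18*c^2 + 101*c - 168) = (c^2 + 11*c + 30)/(c^2 - 15*c + 56)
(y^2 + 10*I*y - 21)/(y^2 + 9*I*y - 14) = (y + 3*I)/(y + 2*I)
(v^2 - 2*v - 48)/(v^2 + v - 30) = (v - 8)/(v - 5)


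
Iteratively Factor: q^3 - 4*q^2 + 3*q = (q - 3)*(q^2 - q) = (q - 3)*(q - 1)*(q)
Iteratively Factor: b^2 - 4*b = (b)*(b - 4)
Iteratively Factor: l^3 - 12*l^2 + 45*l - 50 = (l - 2)*(l^2 - 10*l + 25) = (l - 5)*(l - 2)*(l - 5)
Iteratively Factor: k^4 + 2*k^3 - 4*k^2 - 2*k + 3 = (k + 3)*(k^3 - k^2 - k + 1) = (k - 1)*(k + 3)*(k^2 - 1) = (k - 1)*(k + 1)*(k + 3)*(k - 1)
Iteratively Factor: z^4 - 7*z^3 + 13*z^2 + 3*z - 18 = (z - 2)*(z^3 - 5*z^2 + 3*z + 9) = (z - 3)*(z - 2)*(z^2 - 2*z - 3) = (z - 3)*(z - 2)*(z + 1)*(z - 3)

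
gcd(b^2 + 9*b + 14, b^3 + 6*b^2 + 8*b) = b + 2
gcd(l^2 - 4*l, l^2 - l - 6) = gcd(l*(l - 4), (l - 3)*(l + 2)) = 1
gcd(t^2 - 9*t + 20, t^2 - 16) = t - 4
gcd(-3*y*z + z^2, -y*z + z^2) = z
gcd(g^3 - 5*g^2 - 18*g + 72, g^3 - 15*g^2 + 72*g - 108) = g^2 - 9*g + 18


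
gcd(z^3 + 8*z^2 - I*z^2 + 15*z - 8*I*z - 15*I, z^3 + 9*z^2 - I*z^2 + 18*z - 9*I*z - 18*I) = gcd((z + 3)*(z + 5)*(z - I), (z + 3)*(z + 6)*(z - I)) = z^2 + z*(3 - I) - 3*I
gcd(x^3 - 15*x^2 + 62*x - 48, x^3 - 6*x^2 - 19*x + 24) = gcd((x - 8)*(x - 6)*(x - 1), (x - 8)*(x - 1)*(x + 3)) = x^2 - 9*x + 8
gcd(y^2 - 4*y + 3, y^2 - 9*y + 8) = y - 1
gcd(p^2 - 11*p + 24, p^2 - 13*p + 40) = p - 8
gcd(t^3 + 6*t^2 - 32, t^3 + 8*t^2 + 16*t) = t^2 + 8*t + 16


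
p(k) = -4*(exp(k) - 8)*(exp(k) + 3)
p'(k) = -4*(exp(k) - 8)*exp(k) - 4*(exp(k) + 3)*exp(k) = (20 - 8*exp(k))*exp(k)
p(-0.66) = 105.27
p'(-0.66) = 8.20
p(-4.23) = 96.29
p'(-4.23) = 0.29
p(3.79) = -6853.39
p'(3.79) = -14783.90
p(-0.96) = 103.07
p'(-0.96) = 6.49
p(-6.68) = 96.03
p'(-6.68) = 0.03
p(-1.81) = 99.17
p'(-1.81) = 3.06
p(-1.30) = 101.15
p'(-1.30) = 4.86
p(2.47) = -226.63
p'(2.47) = -881.71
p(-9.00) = 96.00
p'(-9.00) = 0.00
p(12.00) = -105953233327.54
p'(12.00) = -211909721942.92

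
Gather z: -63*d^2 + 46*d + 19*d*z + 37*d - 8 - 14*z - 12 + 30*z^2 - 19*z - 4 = -63*d^2 + 83*d + 30*z^2 + z*(19*d - 33) - 24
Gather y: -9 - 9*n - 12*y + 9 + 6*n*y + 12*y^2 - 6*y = -9*n + 12*y^2 + y*(6*n - 18)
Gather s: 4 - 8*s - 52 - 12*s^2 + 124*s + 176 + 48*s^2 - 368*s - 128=36*s^2 - 252*s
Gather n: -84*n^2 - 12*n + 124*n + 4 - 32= -84*n^2 + 112*n - 28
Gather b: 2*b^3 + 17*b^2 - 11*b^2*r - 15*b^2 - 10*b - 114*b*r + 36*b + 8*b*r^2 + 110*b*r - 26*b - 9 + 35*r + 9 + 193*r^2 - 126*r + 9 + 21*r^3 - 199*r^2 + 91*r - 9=2*b^3 + b^2*(2 - 11*r) + b*(8*r^2 - 4*r) + 21*r^3 - 6*r^2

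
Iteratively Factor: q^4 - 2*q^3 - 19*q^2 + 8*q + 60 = (q - 5)*(q^3 + 3*q^2 - 4*q - 12) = (q - 5)*(q + 2)*(q^2 + q - 6) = (q - 5)*(q + 2)*(q + 3)*(q - 2)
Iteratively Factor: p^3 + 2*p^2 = (p)*(p^2 + 2*p) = p^2*(p + 2)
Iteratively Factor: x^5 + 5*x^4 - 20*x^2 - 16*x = (x + 2)*(x^4 + 3*x^3 - 6*x^2 - 8*x) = (x - 2)*(x + 2)*(x^3 + 5*x^2 + 4*x) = (x - 2)*(x + 2)*(x + 4)*(x^2 + x) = x*(x - 2)*(x + 2)*(x + 4)*(x + 1)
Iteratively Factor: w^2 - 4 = (w - 2)*(w + 2)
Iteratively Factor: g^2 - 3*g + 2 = (g - 2)*(g - 1)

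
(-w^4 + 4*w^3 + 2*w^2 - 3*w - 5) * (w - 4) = -w^5 + 8*w^4 - 14*w^3 - 11*w^2 + 7*w + 20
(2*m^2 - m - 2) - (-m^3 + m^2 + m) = m^3 + m^2 - 2*m - 2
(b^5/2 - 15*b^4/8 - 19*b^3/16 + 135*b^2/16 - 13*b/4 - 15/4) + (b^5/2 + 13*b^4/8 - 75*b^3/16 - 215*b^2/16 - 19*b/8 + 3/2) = b^5 - b^4/4 - 47*b^3/8 - 5*b^2 - 45*b/8 - 9/4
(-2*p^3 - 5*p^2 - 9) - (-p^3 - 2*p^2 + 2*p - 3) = -p^3 - 3*p^2 - 2*p - 6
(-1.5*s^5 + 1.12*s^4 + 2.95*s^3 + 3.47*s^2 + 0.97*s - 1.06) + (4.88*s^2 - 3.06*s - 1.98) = -1.5*s^5 + 1.12*s^4 + 2.95*s^3 + 8.35*s^2 - 2.09*s - 3.04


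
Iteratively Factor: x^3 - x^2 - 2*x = (x + 1)*(x^2 - 2*x) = (x - 2)*(x + 1)*(x)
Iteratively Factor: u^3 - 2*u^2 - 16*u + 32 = (u + 4)*(u^2 - 6*u + 8) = (u - 2)*(u + 4)*(u - 4)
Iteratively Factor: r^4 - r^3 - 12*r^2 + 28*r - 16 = (r - 1)*(r^3 - 12*r + 16) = (r - 2)*(r - 1)*(r^2 + 2*r - 8) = (r - 2)*(r - 1)*(r + 4)*(r - 2)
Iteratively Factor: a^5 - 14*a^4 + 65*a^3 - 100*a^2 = (a - 4)*(a^4 - 10*a^3 + 25*a^2) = a*(a - 4)*(a^3 - 10*a^2 + 25*a) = a^2*(a - 4)*(a^2 - 10*a + 25) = a^2*(a - 5)*(a - 4)*(a - 5)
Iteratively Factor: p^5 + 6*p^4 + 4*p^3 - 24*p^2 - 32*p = (p + 4)*(p^4 + 2*p^3 - 4*p^2 - 8*p) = (p - 2)*(p + 4)*(p^3 + 4*p^2 + 4*p) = (p - 2)*(p + 2)*(p + 4)*(p^2 + 2*p) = (p - 2)*(p + 2)^2*(p + 4)*(p)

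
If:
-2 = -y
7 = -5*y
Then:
No Solution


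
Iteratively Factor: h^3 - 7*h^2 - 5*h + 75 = (h + 3)*(h^2 - 10*h + 25) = (h - 5)*(h + 3)*(h - 5)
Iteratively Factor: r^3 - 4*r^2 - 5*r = (r + 1)*(r^2 - 5*r) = r*(r + 1)*(r - 5)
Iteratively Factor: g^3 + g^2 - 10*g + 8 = (g - 1)*(g^2 + 2*g - 8) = (g - 2)*(g - 1)*(g + 4)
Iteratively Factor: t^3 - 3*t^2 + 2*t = (t - 2)*(t^2 - t) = (t - 2)*(t - 1)*(t)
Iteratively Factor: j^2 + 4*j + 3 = (j + 1)*(j + 3)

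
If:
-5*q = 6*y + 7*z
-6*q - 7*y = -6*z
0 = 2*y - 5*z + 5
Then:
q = 425/149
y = -360/149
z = 5/149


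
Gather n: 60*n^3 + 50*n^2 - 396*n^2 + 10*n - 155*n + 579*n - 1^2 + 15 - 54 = 60*n^3 - 346*n^2 + 434*n - 40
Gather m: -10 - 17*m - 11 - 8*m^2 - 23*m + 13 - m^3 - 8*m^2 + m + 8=-m^3 - 16*m^2 - 39*m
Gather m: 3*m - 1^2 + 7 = 3*m + 6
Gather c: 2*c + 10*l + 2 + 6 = 2*c + 10*l + 8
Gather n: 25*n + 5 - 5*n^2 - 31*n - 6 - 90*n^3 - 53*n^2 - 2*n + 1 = -90*n^3 - 58*n^2 - 8*n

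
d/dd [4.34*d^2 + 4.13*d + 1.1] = 8.68*d + 4.13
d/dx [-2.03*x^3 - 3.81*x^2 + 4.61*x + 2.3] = -6.09*x^2 - 7.62*x + 4.61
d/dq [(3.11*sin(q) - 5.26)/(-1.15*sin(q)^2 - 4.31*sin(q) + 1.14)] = (3.5765*sin(q)^2 - 12.098*sin(q) - 19.1252)*cos(q)/(1.3225*sin(q)^4 + 9.913*sin(q)^3 + 15.9541*sin(q)^2 - 9.8268*sin(q) + 1.2996)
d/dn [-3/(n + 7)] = 3/(n + 7)^2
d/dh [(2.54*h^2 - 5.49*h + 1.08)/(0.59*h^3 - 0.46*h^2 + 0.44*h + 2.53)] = (-1.4986*h^4 + 6.4782*h^3 - 3.3194*h^2 + 13.846*h - 14.3649)/(0.3481*h^6 - 0.5428*h^5 + 0.7308*h^4 + 2.5806*h^3 - 2.134*h^2 + 2.2264*h + 6.4009)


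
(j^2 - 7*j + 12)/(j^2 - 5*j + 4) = (j - 3)/(j - 1)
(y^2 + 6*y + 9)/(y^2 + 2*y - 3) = (y + 3)/(y - 1)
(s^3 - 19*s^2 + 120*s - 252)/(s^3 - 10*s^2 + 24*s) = (s^2 - 13*s + 42)/(s*(s - 4))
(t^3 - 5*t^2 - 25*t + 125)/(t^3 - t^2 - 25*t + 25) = (t - 5)/(t - 1)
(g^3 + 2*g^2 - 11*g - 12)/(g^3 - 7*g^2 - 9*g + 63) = (g^2 + 5*g + 4)/(g^2 - 4*g - 21)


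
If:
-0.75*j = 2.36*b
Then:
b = -0.317796610169492*j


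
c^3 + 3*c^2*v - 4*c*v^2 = c*(c - v)*(c + 4*v)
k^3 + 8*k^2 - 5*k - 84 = (k - 3)*(k + 4)*(k + 7)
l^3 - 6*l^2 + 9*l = l*(l - 3)^2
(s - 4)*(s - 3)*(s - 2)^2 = s^4 - 11*s^3 + 44*s^2 - 76*s + 48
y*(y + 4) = y^2 + 4*y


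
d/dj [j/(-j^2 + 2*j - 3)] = (j^2 - 3)/(j^4 - 4*j^3 + 10*j^2 - 12*j + 9)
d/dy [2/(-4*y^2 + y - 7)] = 2*(8*y - 1)/(4*y^2 - y + 7)^2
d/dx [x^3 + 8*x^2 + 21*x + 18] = 3*x^2 + 16*x + 21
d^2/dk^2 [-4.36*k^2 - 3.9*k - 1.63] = -8.72000000000000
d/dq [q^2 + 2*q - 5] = 2*q + 2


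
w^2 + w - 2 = (w - 1)*(w + 2)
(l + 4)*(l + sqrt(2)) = l^2 + sqrt(2)*l + 4*l + 4*sqrt(2)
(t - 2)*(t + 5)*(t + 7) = t^3 + 10*t^2 + 11*t - 70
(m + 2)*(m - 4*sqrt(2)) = m^2 - 4*sqrt(2)*m + 2*m - 8*sqrt(2)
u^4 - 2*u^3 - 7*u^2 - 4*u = u*(u - 4)*(u + 1)^2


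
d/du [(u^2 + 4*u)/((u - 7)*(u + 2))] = (-9*u^2 - 28*u - 56)/(u^4 - 10*u^3 - 3*u^2 + 140*u + 196)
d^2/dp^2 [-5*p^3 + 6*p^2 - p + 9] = 12 - 30*p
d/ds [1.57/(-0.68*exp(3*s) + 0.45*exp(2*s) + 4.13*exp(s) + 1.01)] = (3.2028*exp(2*s) - 1.413*exp(s) - 6.4841)*exp(s)/(-0.68*exp(3*s) + 0.45*exp(2*s) + 4.13*exp(s) + 1.01)^2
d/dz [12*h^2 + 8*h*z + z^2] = 8*h + 2*z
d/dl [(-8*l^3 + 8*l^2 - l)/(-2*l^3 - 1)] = (16*l^4 - 4*l^3 + 24*l^2 - 16*l + 1)/(4*l^6 + 4*l^3 + 1)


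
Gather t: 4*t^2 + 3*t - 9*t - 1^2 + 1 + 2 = 4*t^2 - 6*t + 2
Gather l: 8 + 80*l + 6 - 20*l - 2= 60*l + 12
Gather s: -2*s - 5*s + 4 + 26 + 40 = 70 - 7*s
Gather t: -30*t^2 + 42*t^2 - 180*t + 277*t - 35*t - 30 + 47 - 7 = 12*t^2 + 62*t + 10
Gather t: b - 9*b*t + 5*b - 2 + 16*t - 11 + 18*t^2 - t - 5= 6*b + 18*t^2 + t*(15 - 9*b) - 18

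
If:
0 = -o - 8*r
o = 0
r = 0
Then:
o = 0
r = 0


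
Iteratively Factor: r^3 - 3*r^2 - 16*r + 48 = (r - 3)*(r^2 - 16) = (r - 4)*(r - 3)*(r + 4)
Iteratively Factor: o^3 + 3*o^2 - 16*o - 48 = (o + 4)*(o^2 - o - 12) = (o - 4)*(o + 4)*(o + 3)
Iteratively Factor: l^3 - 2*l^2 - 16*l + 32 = (l - 2)*(l^2 - 16) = (l - 4)*(l - 2)*(l + 4)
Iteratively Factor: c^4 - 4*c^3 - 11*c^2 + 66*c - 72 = (c + 4)*(c^3 - 8*c^2 + 21*c - 18) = (c - 3)*(c + 4)*(c^2 - 5*c + 6) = (c - 3)^2*(c + 4)*(c - 2)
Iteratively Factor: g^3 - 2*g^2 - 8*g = (g - 4)*(g^2 + 2*g) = g*(g - 4)*(g + 2)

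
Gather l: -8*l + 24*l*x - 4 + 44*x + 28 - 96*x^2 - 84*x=l*(24*x - 8) - 96*x^2 - 40*x + 24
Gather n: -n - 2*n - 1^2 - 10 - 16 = -3*n - 27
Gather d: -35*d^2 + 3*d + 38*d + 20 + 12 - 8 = -35*d^2 + 41*d + 24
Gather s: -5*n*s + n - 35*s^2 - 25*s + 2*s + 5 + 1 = n - 35*s^2 + s*(-5*n - 23) + 6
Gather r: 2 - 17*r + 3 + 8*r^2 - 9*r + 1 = 8*r^2 - 26*r + 6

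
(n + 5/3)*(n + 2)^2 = n^3 + 17*n^2/3 + 32*n/3 + 20/3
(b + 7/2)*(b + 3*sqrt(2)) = b^2 + 7*b/2 + 3*sqrt(2)*b + 21*sqrt(2)/2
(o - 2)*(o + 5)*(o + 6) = o^3 + 9*o^2 + 8*o - 60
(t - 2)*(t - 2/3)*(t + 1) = t^3 - 5*t^2/3 - 4*t/3 + 4/3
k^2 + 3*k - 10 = (k - 2)*(k + 5)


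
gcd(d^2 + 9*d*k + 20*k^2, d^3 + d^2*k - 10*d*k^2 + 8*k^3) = d + 4*k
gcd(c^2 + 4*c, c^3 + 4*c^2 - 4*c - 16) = c + 4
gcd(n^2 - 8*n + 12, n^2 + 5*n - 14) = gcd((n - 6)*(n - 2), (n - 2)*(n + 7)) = n - 2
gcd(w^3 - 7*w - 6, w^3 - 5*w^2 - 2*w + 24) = w^2 - w - 6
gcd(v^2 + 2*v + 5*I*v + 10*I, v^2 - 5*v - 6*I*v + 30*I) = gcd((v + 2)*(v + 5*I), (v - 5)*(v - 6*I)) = 1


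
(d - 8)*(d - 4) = d^2 - 12*d + 32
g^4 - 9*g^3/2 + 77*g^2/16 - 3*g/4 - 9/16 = (g - 3)*(g - 1)*(g - 3/4)*(g + 1/4)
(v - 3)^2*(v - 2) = v^3 - 8*v^2 + 21*v - 18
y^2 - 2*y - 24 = (y - 6)*(y + 4)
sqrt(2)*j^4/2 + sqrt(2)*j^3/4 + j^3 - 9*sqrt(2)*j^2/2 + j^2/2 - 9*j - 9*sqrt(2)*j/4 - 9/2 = (j - 3)*(j + 1/2)*(j + 3)*(sqrt(2)*j/2 + 1)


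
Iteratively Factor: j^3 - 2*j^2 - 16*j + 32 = (j - 4)*(j^2 + 2*j - 8) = (j - 4)*(j + 4)*(j - 2)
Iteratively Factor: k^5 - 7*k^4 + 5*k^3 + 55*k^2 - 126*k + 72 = (k + 3)*(k^4 - 10*k^3 + 35*k^2 - 50*k + 24) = (k - 3)*(k + 3)*(k^3 - 7*k^2 + 14*k - 8) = (k - 4)*(k - 3)*(k + 3)*(k^2 - 3*k + 2) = (k - 4)*(k - 3)*(k - 1)*(k + 3)*(k - 2)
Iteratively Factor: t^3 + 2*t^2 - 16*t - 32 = (t + 2)*(t^2 - 16) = (t + 2)*(t + 4)*(t - 4)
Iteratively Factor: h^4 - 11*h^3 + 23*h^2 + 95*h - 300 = (h - 5)*(h^3 - 6*h^2 - 7*h + 60) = (h - 5)^2*(h^2 - h - 12) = (h - 5)^2*(h + 3)*(h - 4)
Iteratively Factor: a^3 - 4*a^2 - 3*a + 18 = (a + 2)*(a^2 - 6*a + 9) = (a - 3)*(a + 2)*(a - 3)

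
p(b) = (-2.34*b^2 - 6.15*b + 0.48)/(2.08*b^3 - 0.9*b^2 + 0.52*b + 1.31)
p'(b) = (-4.68*b - 6.15)/(2.08*b^3 - 0.9*b^2 + 0.52*b + 1.31) + (-6.24*b^2 + 1.8*b - 0.52)*(-2.34*b^2 - 6.15*b + 0.48)/(2.08*b^3 - 0.9*b^2 + 0.52*b + 1.31)^2 = (4.8672*b^4 + 25.584*b^3 - 9.747*b^2 - 5.2668*b - 8.3061)/(4.3264*b^6 - 3.744*b^5 + 2.9732*b^4 + 4.5136*b^3 - 2.0876*b^2 + 1.3624*b + 1.7161)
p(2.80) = -0.85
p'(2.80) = 0.44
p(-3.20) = 0.05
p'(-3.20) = -0.07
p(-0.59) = 12.54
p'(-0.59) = -192.06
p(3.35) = -0.65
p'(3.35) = 0.28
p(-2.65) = -0.01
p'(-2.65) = -0.15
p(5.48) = -0.32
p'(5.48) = 0.08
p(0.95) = -2.69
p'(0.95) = 0.49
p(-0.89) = -3.08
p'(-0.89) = -14.83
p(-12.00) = 0.07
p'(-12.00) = 0.00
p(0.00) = 0.37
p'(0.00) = -4.84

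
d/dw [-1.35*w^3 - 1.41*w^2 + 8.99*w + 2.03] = -4.05*w^2 - 2.82*w + 8.99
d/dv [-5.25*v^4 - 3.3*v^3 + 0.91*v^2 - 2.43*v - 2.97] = -21.0*v^3 - 9.9*v^2 + 1.82*v - 2.43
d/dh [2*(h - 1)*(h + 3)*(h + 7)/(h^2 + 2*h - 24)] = 2*(h^4 + 4*h^3 - 65*h^2 - 390*h - 222)/(h^4 + 4*h^3 - 44*h^2 - 96*h + 576)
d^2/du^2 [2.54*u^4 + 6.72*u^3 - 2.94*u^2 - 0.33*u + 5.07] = 30.48*u^2 + 40.32*u - 5.88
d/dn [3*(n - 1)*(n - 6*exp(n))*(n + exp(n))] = 3*(n - 1)*(n - 6*exp(n))*(exp(n) + 1) - 3*(n - 1)*(n + exp(n))*(6*exp(n) - 1) + 3*(n - 6*exp(n))*(n + exp(n))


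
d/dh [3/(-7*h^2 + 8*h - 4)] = 6*(7*h - 4)/(7*h^2 - 8*h + 4)^2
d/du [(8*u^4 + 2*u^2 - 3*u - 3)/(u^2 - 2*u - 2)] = u*(16*u^4 - 48*u^3 - 64*u^2 - u - 2)/(u^4 - 4*u^3 + 8*u + 4)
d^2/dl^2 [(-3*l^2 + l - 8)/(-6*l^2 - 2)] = 3*(-3*l^3 + 63*l^2 + 3*l - 7)/(27*l^6 + 27*l^4 + 9*l^2 + 1)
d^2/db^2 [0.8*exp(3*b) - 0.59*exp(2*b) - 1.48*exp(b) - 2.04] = (7.2*exp(2*b) - 2.36*exp(b) - 1.48)*exp(b)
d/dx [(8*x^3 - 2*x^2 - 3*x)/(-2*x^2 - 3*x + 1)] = (-16*x^4 - 48*x^3 + 24*x^2 - 4*x - 3)/(4*x^4 + 12*x^3 + 5*x^2 - 6*x + 1)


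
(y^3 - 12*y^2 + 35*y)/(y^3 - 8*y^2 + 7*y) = (y - 5)/(y - 1)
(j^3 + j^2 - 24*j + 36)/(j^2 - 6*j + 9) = (j^2 + 4*j - 12)/(j - 3)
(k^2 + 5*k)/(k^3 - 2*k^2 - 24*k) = (k + 5)/(k^2 - 2*k - 24)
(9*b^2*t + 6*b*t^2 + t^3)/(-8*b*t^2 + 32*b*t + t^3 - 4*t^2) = (9*b^2 + 6*b*t + t^2)/(-8*b*t + 32*b + t^2 - 4*t)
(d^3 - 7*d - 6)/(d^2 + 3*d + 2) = d - 3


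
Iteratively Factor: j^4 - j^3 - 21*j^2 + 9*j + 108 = (j - 4)*(j^3 + 3*j^2 - 9*j - 27) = (j - 4)*(j - 3)*(j^2 + 6*j + 9) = (j - 4)*(j - 3)*(j + 3)*(j + 3)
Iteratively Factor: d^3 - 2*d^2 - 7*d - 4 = (d + 1)*(d^2 - 3*d - 4) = (d + 1)^2*(d - 4)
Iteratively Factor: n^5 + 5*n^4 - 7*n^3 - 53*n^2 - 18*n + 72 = (n - 1)*(n^4 + 6*n^3 - n^2 - 54*n - 72) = (n - 1)*(n + 2)*(n^3 + 4*n^2 - 9*n - 36) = (n - 1)*(n + 2)*(n + 4)*(n^2 - 9) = (n - 1)*(n + 2)*(n + 3)*(n + 4)*(n - 3)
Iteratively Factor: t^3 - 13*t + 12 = (t - 3)*(t^2 + 3*t - 4) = (t - 3)*(t + 4)*(t - 1)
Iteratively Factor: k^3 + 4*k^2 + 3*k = (k)*(k^2 + 4*k + 3) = k*(k + 1)*(k + 3)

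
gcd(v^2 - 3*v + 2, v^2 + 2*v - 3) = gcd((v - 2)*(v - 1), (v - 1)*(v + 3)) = v - 1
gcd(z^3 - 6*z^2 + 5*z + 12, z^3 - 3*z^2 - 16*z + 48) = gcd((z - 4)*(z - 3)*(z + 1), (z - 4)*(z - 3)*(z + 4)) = z^2 - 7*z + 12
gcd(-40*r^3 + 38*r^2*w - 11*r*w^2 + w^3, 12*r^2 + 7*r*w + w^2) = 1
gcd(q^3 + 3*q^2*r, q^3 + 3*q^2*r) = q^3 + 3*q^2*r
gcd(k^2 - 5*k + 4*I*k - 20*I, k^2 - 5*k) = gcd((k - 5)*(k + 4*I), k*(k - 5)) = k - 5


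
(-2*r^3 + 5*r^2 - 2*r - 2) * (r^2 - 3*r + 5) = -2*r^5 + 11*r^4 - 27*r^3 + 29*r^2 - 4*r - 10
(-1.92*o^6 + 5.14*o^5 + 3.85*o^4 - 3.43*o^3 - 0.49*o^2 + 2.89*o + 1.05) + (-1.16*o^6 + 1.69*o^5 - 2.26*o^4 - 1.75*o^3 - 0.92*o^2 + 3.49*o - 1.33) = -3.08*o^6 + 6.83*o^5 + 1.59*o^4 - 5.18*o^3 - 1.41*o^2 + 6.38*o - 0.28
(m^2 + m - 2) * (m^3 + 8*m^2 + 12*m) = m^5 + 9*m^4 + 18*m^3 - 4*m^2 - 24*m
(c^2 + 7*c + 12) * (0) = 0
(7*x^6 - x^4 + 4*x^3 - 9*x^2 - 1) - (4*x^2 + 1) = 7*x^6 - x^4 + 4*x^3 - 13*x^2 - 2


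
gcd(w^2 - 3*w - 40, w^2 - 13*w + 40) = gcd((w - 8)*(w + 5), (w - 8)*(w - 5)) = w - 8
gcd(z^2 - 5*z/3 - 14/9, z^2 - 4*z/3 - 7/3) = z - 7/3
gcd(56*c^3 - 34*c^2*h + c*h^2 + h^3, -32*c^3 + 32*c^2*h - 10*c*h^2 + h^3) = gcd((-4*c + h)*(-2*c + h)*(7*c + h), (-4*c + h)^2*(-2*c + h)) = 8*c^2 - 6*c*h + h^2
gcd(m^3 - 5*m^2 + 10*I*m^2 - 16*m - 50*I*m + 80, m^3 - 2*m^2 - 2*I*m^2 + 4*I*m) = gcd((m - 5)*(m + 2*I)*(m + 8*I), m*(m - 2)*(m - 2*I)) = 1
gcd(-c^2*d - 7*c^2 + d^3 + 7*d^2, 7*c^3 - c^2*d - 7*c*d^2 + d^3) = c^2 - d^2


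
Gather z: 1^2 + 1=2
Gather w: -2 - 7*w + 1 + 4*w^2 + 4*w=4*w^2 - 3*w - 1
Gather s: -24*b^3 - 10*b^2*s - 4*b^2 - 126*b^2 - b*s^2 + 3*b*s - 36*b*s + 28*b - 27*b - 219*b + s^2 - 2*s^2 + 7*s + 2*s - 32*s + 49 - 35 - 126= -24*b^3 - 130*b^2 - 218*b + s^2*(-b - 1) + s*(-10*b^2 - 33*b - 23) - 112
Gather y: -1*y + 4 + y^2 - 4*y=y^2 - 5*y + 4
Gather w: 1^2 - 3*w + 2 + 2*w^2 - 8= 2*w^2 - 3*w - 5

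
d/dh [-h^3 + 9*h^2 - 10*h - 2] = -3*h^2 + 18*h - 10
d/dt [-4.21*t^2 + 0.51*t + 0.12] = 0.51 - 8.42*t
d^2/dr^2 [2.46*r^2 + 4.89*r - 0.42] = 4.92000000000000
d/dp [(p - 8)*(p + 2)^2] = (p + 2)*(3*p - 14)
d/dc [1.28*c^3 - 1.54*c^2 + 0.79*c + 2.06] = 3.84*c^2 - 3.08*c + 0.79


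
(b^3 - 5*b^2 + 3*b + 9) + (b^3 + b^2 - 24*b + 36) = 2*b^3 - 4*b^2 - 21*b + 45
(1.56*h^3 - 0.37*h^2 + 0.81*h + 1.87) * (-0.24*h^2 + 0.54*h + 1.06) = -0.3744*h^5 + 0.9312*h^4 + 1.2594*h^3 - 0.4036*h^2 + 1.8684*h + 1.9822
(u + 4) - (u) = 4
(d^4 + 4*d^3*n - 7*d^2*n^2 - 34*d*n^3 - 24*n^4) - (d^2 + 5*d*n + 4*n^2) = d^4 + 4*d^3*n - 7*d^2*n^2 - d^2 - 34*d*n^3 - 5*d*n - 24*n^4 - 4*n^2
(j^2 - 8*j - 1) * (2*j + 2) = 2*j^3 - 14*j^2 - 18*j - 2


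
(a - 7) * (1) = a - 7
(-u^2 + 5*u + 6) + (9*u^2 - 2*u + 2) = 8*u^2 + 3*u + 8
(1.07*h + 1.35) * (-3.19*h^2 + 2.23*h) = -3.4133*h^3 - 1.9204*h^2 + 3.0105*h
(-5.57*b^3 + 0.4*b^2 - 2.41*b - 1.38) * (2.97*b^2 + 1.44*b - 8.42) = -16.5429*b^5 - 6.8328*b^4 + 40.3177*b^3 - 10.937*b^2 + 18.305*b + 11.6196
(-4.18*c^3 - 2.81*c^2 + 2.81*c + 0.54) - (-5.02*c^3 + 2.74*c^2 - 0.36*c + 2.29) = 0.84*c^3 - 5.55*c^2 + 3.17*c - 1.75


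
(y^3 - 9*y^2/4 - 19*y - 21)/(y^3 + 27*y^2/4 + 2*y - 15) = (4*y^2 - 17*y - 42)/(4*y^2 + 19*y - 30)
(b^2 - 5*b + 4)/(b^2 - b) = (b - 4)/b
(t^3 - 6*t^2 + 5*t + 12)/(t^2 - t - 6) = (t^2 - 3*t - 4)/(t + 2)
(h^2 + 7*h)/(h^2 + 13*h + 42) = h/(h + 6)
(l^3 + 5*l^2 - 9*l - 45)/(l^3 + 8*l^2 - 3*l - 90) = (l + 3)/(l + 6)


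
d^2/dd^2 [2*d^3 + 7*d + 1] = 12*d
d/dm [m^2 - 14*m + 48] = 2*m - 14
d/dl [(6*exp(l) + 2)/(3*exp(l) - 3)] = -2/(3*sinh(l/2)^2)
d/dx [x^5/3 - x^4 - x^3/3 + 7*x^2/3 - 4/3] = x*(5*x^3 - 12*x^2 - 3*x + 14)/3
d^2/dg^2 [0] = 0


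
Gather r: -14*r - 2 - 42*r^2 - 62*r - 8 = -42*r^2 - 76*r - 10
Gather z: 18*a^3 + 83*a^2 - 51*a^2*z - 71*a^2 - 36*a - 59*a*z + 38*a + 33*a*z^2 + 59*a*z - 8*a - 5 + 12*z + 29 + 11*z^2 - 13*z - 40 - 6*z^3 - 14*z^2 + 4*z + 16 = 18*a^3 + 12*a^2 - 6*a - 6*z^3 + z^2*(33*a - 3) + z*(3 - 51*a^2)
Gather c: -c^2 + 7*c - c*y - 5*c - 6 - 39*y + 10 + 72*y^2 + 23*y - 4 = -c^2 + c*(2 - y) + 72*y^2 - 16*y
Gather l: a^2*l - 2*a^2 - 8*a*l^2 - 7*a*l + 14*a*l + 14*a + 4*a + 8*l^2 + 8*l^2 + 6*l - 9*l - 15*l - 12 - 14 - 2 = -2*a^2 + 18*a + l^2*(16 - 8*a) + l*(a^2 + 7*a - 18) - 28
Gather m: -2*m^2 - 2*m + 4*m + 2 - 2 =-2*m^2 + 2*m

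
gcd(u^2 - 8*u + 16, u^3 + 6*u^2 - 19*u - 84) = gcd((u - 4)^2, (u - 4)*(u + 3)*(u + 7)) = u - 4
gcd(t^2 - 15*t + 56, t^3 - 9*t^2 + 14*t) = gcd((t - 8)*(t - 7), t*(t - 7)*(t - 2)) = t - 7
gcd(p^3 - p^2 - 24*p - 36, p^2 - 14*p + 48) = p - 6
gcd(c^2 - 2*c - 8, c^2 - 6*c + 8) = c - 4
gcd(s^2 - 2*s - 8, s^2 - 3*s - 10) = s + 2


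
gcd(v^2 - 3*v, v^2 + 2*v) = v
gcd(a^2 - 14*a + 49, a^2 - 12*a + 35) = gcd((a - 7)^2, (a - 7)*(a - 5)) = a - 7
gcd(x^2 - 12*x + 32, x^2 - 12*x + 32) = x^2 - 12*x + 32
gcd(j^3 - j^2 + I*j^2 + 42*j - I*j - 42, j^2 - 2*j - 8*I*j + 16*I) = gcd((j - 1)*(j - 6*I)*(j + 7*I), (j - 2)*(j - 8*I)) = 1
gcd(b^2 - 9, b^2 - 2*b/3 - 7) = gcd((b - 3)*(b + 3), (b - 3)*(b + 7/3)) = b - 3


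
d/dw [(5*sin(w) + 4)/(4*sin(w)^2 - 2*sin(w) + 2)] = (-10*sin(w)^2 - 16*sin(w) + 9)*cos(w)/(2*(-sin(w) - cos(2*w) + 2)^2)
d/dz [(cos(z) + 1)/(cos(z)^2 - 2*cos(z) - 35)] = (cos(z)^2 + 2*cos(z) + 33)*sin(z)/(sin(z)^2 + 2*cos(z) + 34)^2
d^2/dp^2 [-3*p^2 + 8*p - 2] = -6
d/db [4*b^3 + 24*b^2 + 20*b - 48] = 12*b^2 + 48*b + 20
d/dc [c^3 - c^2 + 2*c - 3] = 3*c^2 - 2*c + 2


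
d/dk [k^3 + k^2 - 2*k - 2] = 3*k^2 + 2*k - 2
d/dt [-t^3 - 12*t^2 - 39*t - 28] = -3*t^2 - 24*t - 39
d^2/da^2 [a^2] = 2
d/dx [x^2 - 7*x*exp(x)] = -7*x*exp(x) + 2*x - 7*exp(x)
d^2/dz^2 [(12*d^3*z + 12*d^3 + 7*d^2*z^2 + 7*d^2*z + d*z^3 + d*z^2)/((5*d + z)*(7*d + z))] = d^2*(7070*d^4 + 4830*d^3*z - 814*d^3 + 1050*d^2*z^2 - 606*d^2*z + 74*d*z^3 - 138*d*z^2 - 10*z^3)/(42875*d^6 + 44100*d^5*z + 18795*d^4*z^2 + 4248*d^3*z^3 + 537*d^2*z^4 + 36*d*z^5 + z^6)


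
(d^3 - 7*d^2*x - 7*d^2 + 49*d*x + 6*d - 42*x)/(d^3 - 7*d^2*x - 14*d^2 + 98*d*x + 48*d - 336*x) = (d - 1)/(d - 8)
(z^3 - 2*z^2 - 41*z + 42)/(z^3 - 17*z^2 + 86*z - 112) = (z^2 + 5*z - 6)/(z^2 - 10*z + 16)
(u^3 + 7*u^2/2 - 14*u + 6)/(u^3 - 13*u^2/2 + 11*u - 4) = (u + 6)/(u - 4)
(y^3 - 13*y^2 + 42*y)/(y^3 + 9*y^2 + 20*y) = (y^2 - 13*y + 42)/(y^2 + 9*y + 20)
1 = 1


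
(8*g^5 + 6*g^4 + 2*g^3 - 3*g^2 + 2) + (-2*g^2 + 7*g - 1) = 8*g^5 + 6*g^4 + 2*g^3 - 5*g^2 + 7*g + 1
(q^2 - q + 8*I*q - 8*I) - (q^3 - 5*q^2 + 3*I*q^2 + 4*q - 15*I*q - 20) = -q^3 + 6*q^2 - 3*I*q^2 - 5*q + 23*I*q + 20 - 8*I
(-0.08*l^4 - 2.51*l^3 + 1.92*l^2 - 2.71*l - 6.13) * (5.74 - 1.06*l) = 0.0848*l^5 + 2.2014*l^4 - 16.4426*l^3 + 13.8934*l^2 - 9.0576*l - 35.1862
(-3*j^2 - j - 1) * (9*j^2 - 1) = -27*j^4 - 9*j^3 - 6*j^2 + j + 1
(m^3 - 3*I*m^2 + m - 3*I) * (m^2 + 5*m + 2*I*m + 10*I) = m^5 + 5*m^4 - I*m^4 + 7*m^3 - 5*I*m^3 + 35*m^2 - I*m^2 + 6*m - 5*I*m + 30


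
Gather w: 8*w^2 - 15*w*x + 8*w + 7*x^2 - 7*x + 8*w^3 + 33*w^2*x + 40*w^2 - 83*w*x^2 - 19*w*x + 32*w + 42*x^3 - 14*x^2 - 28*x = 8*w^3 + w^2*(33*x + 48) + w*(-83*x^2 - 34*x + 40) + 42*x^3 - 7*x^2 - 35*x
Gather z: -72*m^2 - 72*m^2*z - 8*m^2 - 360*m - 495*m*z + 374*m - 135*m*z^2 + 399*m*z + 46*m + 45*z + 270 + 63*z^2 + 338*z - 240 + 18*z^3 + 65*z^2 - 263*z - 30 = -80*m^2 + 60*m + 18*z^3 + z^2*(128 - 135*m) + z*(-72*m^2 - 96*m + 120)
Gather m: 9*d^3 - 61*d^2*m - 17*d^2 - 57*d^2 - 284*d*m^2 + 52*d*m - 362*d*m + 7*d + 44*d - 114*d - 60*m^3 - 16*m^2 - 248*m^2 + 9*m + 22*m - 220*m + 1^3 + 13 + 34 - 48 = 9*d^3 - 74*d^2 - 63*d - 60*m^3 + m^2*(-284*d - 264) + m*(-61*d^2 - 310*d - 189)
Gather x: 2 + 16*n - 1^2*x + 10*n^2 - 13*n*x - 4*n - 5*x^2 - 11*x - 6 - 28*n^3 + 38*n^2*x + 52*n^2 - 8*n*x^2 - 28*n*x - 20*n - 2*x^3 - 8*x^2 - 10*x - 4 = -28*n^3 + 62*n^2 - 8*n - 2*x^3 + x^2*(-8*n - 13) + x*(38*n^2 - 41*n - 22) - 8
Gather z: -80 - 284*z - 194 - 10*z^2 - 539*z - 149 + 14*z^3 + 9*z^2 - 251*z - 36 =14*z^3 - z^2 - 1074*z - 459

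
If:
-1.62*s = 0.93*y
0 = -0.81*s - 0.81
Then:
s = -1.00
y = 1.74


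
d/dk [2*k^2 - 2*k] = 4*k - 2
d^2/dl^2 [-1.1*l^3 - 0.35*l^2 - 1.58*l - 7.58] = -6.6*l - 0.7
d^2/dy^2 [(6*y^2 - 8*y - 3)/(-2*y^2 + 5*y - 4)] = 2*(-28*y^3 + 180*y^2 - 282*y + 115)/(8*y^6 - 60*y^5 + 198*y^4 - 365*y^3 + 396*y^2 - 240*y + 64)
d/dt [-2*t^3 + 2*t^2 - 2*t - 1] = -6*t^2 + 4*t - 2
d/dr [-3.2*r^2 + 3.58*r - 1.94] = 3.58 - 6.4*r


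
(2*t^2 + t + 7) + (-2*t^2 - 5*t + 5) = 12 - 4*t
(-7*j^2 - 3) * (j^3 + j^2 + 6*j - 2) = -7*j^5 - 7*j^4 - 45*j^3 + 11*j^2 - 18*j + 6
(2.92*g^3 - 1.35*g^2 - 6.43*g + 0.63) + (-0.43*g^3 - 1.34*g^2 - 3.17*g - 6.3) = 2.49*g^3 - 2.69*g^2 - 9.6*g - 5.67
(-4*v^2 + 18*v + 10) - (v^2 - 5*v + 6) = -5*v^2 + 23*v + 4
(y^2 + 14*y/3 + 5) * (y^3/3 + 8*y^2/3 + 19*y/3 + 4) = y^5/3 + 38*y^4/9 + 184*y^3/9 + 422*y^2/9 + 151*y/3 + 20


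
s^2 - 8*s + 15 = (s - 5)*(s - 3)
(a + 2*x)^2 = a^2 + 4*a*x + 4*x^2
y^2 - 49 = (y - 7)*(y + 7)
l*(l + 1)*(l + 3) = l^3 + 4*l^2 + 3*l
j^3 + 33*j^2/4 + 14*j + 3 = (j + 1/4)*(j + 2)*(j + 6)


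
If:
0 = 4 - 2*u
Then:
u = 2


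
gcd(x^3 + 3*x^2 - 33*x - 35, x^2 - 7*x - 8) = x + 1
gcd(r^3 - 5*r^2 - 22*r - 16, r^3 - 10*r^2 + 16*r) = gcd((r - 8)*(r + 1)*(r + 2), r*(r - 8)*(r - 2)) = r - 8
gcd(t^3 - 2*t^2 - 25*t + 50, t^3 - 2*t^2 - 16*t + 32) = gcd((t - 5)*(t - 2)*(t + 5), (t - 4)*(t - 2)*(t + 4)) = t - 2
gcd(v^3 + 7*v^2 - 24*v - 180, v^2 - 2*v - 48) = v + 6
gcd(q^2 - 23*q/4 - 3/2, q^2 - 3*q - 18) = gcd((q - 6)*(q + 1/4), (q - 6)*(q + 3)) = q - 6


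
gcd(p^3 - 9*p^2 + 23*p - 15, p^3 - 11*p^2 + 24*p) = p - 3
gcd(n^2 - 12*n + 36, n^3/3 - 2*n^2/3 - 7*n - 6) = n - 6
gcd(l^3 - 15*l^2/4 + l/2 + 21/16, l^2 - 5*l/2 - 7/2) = l - 7/2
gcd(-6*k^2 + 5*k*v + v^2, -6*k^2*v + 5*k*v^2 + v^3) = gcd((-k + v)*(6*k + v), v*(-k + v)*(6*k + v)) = -6*k^2 + 5*k*v + v^2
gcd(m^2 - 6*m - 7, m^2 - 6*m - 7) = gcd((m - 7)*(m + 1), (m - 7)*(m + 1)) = m^2 - 6*m - 7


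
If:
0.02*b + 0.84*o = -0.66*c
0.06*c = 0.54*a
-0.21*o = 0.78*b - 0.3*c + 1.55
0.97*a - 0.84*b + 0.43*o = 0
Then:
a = 0.26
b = -0.62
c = 2.30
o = -1.79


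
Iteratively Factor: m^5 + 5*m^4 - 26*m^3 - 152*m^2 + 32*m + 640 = (m + 4)*(m^4 + m^3 - 30*m^2 - 32*m + 160) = (m - 2)*(m + 4)*(m^3 + 3*m^2 - 24*m - 80) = (m - 5)*(m - 2)*(m + 4)*(m^2 + 8*m + 16) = (m - 5)*(m - 2)*(m + 4)^2*(m + 4)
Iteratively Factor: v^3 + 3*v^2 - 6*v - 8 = (v + 4)*(v^2 - v - 2) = (v + 1)*(v + 4)*(v - 2)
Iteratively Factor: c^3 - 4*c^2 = (c - 4)*(c^2) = c*(c - 4)*(c)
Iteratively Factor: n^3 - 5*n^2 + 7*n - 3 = (n - 1)*(n^2 - 4*n + 3) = (n - 3)*(n - 1)*(n - 1)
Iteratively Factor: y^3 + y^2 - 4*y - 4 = (y + 1)*(y^2 - 4) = (y - 2)*(y + 1)*(y + 2)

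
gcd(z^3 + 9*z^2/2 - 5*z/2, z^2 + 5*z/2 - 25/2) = z + 5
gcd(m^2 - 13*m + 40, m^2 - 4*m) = 1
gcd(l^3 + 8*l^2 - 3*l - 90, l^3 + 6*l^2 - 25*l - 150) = l^2 + 11*l + 30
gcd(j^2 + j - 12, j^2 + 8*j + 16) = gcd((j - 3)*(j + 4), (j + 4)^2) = j + 4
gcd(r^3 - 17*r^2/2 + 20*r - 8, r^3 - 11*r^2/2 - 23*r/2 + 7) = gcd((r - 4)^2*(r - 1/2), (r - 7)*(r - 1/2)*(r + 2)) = r - 1/2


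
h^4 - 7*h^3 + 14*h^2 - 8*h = h*(h - 4)*(h - 2)*(h - 1)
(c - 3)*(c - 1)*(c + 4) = c^3 - 13*c + 12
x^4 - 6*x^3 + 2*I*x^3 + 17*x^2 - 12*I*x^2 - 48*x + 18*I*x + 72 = (x - 3)^2*(x - 2*I)*(x + 4*I)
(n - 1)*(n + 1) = n^2 - 1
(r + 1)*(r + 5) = r^2 + 6*r + 5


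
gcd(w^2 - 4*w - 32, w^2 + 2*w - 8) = w + 4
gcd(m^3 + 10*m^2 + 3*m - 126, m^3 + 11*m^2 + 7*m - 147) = m^2 + 4*m - 21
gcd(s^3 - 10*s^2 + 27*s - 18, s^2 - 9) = s - 3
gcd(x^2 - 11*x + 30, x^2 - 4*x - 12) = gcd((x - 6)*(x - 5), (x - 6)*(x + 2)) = x - 6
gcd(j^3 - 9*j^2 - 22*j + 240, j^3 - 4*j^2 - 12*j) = j - 6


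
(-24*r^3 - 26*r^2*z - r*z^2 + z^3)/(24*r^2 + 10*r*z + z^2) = (-6*r^2 - 5*r*z + z^2)/(6*r + z)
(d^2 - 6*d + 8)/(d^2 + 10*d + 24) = (d^2 - 6*d + 8)/(d^2 + 10*d + 24)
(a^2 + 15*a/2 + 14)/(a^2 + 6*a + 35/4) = 2*(a + 4)/(2*a + 5)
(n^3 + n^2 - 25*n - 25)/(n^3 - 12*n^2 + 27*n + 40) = (n + 5)/(n - 8)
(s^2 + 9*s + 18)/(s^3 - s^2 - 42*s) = (s + 3)/(s*(s - 7))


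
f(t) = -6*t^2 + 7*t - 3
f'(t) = 7 - 12*t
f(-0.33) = -5.96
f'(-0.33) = 10.96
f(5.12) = -124.45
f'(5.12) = -54.44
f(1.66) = -7.91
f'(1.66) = -12.92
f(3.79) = -62.65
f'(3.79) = -38.48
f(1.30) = -4.04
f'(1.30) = -8.60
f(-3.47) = -99.54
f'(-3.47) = 48.64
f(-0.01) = -3.07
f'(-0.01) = 7.12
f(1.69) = -8.31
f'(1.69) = -13.28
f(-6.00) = -261.00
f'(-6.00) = 79.00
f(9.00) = -426.00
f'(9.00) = -101.00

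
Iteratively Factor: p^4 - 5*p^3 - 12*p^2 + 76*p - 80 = (p + 4)*(p^3 - 9*p^2 + 24*p - 20) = (p - 2)*(p + 4)*(p^2 - 7*p + 10) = (p - 2)^2*(p + 4)*(p - 5)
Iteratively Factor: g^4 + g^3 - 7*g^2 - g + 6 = (g - 1)*(g^3 + 2*g^2 - 5*g - 6) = (g - 2)*(g - 1)*(g^2 + 4*g + 3) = (g - 2)*(g - 1)*(g + 3)*(g + 1)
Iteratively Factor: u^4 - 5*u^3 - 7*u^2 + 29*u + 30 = (u - 3)*(u^3 - 2*u^2 - 13*u - 10) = (u - 5)*(u - 3)*(u^2 + 3*u + 2) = (u - 5)*(u - 3)*(u + 1)*(u + 2)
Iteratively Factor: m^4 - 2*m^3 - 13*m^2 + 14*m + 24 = (m + 1)*(m^3 - 3*m^2 - 10*m + 24) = (m + 1)*(m + 3)*(m^2 - 6*m + 8) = (m - 2)*(m + 1)*(m + 3)*(m - 4)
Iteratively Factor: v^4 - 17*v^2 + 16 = (v + 4)*(v^3 - 4*v^2 - v + 4) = (v - 1)*(v + 4)*(v^2 - 3*v - 4) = (v - 1)*(v + 1)*(v + 4)*(v - 4)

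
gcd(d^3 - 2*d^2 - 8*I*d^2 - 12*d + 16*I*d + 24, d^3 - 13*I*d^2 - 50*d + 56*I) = d - 2*I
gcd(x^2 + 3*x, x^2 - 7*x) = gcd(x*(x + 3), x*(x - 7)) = x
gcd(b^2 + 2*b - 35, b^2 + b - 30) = b - 5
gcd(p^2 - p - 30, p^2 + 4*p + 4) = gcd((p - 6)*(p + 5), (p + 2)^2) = 1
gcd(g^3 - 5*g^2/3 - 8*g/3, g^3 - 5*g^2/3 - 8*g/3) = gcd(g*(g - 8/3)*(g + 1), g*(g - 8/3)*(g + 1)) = g^3 - 5*g^2/3 - 8*g/3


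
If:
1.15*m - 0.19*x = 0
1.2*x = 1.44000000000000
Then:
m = 0.20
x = 1.20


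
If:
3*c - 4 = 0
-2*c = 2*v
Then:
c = 4/3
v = -4/3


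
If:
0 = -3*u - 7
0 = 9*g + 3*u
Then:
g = 7/9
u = -7/3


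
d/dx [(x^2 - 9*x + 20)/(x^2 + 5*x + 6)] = 14*(x^2 - 2*x - 11)/(x^4 + 10*x^3 + 37*x^2 + 60*x + 36)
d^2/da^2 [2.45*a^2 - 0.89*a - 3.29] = 4.90000000000000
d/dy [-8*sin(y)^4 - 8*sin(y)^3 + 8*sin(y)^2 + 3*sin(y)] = 4*sin(4*y) - 3*cos(y) + 6*cos(3*y)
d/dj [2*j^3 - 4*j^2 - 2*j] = 6*j^2 - 8*j - 2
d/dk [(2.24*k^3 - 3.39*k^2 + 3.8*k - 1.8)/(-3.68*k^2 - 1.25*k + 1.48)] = (-8.2432*k^4 - 5.6*k^3 + 28.1671*k^2 - 23.2824*k + 3.374)/(13.5424*k^4 + 9.2*k^3 - 9.3303*k^2 - 3.7*k + 2.1904)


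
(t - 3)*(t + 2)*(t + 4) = t^3 + 3*t^2 - 10*t - 24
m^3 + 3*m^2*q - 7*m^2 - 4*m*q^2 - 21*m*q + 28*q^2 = (m - 7)*(m - q)*(m + 4*q)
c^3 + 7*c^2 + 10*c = c*(c + 2)*(c + 5)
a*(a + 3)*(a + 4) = a^3 + 7*a^2 + 12*a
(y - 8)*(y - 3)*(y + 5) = y^3 - 6*y^2 - 31*y + 120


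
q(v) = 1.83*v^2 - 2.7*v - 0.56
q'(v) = 3.66*v - 2.7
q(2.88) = 6.84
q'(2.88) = 7.84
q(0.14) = -0.90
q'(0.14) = -2.19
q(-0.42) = 0.90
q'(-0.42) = -4.24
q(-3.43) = 30.23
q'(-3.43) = -15.25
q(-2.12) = 13.39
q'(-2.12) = -10.46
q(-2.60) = 18.83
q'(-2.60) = -12.22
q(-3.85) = 36.96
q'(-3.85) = -16.79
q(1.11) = -1.30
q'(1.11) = 1.36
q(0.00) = -0.56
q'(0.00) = -2.70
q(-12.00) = 295.36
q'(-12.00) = -46.62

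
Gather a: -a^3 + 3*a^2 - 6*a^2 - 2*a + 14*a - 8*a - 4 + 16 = -a^3 - 3*a^2 + 4*a + 12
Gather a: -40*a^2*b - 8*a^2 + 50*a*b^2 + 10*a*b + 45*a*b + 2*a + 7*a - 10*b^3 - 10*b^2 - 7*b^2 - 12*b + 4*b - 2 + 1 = a^2*(-40*b - 8) + a*(50*b^2 + 55*b + 9) - 10*b^3 - 17*b^2 - 8*b - 1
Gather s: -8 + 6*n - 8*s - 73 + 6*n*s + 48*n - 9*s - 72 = 54*n + s*(6*n - 17) - 153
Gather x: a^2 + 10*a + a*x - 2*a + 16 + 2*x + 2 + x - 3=a^2 + 8*a + x*(a + 3) + 15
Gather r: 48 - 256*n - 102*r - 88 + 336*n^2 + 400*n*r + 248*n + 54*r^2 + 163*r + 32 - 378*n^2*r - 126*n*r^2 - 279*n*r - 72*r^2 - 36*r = 336*n^2 - 8*n + r^2*(-126*n - 18) + r*(-378*n^2 + 121*n + 25) - 8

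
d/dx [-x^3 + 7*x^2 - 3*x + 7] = -3*x^2 + 14*x - 3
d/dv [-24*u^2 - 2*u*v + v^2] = -2*u + 2*v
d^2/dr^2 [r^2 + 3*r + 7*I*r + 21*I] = 2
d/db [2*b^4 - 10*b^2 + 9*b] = 8*b^3 - 20*b + 9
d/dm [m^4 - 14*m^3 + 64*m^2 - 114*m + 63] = 4*m^3 - 42*m^2 + 128*m - 114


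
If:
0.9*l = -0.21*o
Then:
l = -0.233333333333333*o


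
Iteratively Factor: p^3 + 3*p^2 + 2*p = (p + 1)*(p^2 + 2*p) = (p + 1)*(p + 2)*(p)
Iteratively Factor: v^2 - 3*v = (v - 3)*(v)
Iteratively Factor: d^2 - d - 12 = (d - 4)*(d + 3)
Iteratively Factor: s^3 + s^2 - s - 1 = (s + 1)*(s^2 - 1) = (s + 1)^2*(s - 1)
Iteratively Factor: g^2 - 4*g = (g - 4)*(g)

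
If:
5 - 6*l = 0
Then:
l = 5/6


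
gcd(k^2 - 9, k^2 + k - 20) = 1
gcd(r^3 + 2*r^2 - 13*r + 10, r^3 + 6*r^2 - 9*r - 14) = r - 2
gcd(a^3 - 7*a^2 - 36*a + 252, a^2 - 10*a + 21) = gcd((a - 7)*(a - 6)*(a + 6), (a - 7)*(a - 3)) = a - 7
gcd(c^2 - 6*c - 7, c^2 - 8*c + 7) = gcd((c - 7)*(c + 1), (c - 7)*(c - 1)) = c - 7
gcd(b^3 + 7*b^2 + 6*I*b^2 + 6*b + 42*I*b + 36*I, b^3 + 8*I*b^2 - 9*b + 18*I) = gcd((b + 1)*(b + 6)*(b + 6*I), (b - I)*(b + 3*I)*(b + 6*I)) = b + 6*I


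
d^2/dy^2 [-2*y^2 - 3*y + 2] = -4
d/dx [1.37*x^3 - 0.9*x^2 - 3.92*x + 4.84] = 4.11*x^2 - 1.8*x - 3.92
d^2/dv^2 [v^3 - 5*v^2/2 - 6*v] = 6*v - 5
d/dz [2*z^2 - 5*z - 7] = 4*z - 5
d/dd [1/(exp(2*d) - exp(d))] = (1 - 2*exp(d))*exp(-d)/(1 - exp(d))^2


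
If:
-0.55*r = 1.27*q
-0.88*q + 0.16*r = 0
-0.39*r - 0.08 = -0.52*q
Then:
No Solution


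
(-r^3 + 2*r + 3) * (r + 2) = -r^4 - 2*r^3 + 2*r^2 + 7*r + 6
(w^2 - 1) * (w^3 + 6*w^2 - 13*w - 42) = w^5 + 6*w^4 - 14*w^3 - 48*w^2 + 13*w + 42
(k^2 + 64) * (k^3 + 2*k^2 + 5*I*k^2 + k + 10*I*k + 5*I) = k^5 + 2*k^4 + 5*I*k^4 + 65*k^3 + 10*I*k^3 + 128*k^2 + 325*I*k^2 + 64*k + 640*I*k + 320*I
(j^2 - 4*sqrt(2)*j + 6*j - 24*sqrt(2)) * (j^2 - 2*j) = j^4 - 4*sqrt(2)*j^3 + 4*j^3 - 16*sqrt(2)*j^2 - 12*j^2 + 48*sqrt(2)*j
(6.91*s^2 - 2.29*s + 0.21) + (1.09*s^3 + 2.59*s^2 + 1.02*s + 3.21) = 1.09*s^3 + 9.5*s^2 - 1.27*s + 3.42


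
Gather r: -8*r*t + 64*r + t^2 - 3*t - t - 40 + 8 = r*(64 - 8*t) + t^2 - 4*t - 32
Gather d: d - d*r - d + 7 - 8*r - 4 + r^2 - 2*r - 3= -d*r + r^2 - 10*r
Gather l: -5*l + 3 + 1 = 4 - 5*l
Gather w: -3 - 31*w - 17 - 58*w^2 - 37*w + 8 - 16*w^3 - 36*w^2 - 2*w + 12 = -16*w^3 - 94*w^2 - 70*w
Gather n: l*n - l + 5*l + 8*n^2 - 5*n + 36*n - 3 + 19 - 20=4*l + 8*n^2 + n*(l + 31) - 4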